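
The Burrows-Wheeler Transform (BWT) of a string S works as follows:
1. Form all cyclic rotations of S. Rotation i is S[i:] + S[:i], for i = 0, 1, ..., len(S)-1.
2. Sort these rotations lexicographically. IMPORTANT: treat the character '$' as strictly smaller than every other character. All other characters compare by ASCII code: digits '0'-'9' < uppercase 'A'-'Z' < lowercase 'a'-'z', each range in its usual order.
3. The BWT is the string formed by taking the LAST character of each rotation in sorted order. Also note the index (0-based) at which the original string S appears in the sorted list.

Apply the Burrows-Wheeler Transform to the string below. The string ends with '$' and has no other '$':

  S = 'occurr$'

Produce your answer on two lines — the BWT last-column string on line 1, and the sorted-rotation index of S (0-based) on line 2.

Answer: roc$ruc
3

Derivation:
All 7 rotations (rotation i = S[i:]+S[:i]):
  rot[0] = occurr$
  rot[1] = ccurr$o
  rot[2] = curr$oc
  rot[3] = urr$occ
  rot[4] = rr$occu
  rot[5] = r$occur
  rot[6] = $occurr
Sorted (with $ < everything):
  sorted[0] = $occurr  (last char: 'r')
  sorted[1] = ccurr$o  (last char: 'o')
  sorted[2] = curr$oc  (last char: 'c')
  sorted[3] = occurr$  (last char: '$')
  sorted[4] = r$occur  (last char: 'r')
  sorted[5] = rr$occu  (last char: 'u')
  sorted[6] = urr$occ  (last char: 'c')
Last column: roc$ruc
Original string S is at sorted index 3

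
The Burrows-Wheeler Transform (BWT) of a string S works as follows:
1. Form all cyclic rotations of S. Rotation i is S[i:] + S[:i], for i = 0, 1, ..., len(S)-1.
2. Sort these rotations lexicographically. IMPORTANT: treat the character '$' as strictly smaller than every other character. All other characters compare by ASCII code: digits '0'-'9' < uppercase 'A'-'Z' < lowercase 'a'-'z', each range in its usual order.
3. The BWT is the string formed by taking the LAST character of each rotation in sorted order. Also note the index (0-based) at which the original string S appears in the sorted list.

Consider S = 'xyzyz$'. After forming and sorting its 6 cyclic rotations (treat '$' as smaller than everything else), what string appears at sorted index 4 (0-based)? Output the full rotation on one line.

All 6 rotations (rotation i = S[i:]+S[:i]):
  rot[0] = xyzyz$
  rot[1] = yzyz$x
  rot[2] = zyz$xy
  rot[3] = yz$xyz
  rot[4] = z$xyzy
  rot[5] = $xyzyz
Sorted (with $ < everything):
  sorted[0] = $xyzyz
  sorted[1] = xyzyz$
  sorted[2] = yz$xyz
  sorted[3] = yzyz$x
  sorted[4] = z$xyzy
  sorted[5] = zyz$xy
sorted[4] = z$xyzy

Answer: z$xyzy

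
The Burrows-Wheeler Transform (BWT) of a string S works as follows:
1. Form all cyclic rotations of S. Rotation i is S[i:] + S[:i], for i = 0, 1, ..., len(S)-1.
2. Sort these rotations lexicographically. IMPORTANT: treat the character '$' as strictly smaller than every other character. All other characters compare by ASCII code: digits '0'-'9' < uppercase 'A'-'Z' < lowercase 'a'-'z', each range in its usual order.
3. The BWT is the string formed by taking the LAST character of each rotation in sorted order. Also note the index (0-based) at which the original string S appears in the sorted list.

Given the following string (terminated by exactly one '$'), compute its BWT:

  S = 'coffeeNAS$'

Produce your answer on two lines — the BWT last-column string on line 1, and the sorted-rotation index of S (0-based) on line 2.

All 10 rotations (rotation i = S[i:]+S[:i]):
  rot[0] = coffeeNAS$
  rot[1] = offeeNAS$c
  rot[2] = ffeeNAS$co
  rot[3] = feeNAS$cof
  rot[4] = eeNAS$coff
  rot[5] = eNAS$coffe
  rot[6] = NAS$coffee
  rot[7] = AS$coffeeN
  rot[8] = S$coffeeNA
  rot[9] = $coffeeNAS
Sorted (with $ < everything):
  sorted[0] = $coffeeNAS  (last char: 'S')
  sorted[1] = AS$coffeeN  (last char: 'N')
  sorted[2] = NAS$coffee  (last char: 'e')
  sorted[3] = S$coffeeNA  (last char: 'A')
  sorted[4] = coffeeNAS$  (last char: '$')
  sorted[5] = eNAS$coffe  (last char: 'e')
  sorted[6] = eeNAS$coff  (last char: 'f')
  sorted[7] = feeNAS$cof  (last char: 'f')
  sorted[8] = ffeeNAS$co  (last char: 'o')
  sorted[9] = offeeNAS$c  (last char: 'c')
Last column: SNeA$effoc
Original string S is at sorted index 4

Answer: SNeA$effoc
4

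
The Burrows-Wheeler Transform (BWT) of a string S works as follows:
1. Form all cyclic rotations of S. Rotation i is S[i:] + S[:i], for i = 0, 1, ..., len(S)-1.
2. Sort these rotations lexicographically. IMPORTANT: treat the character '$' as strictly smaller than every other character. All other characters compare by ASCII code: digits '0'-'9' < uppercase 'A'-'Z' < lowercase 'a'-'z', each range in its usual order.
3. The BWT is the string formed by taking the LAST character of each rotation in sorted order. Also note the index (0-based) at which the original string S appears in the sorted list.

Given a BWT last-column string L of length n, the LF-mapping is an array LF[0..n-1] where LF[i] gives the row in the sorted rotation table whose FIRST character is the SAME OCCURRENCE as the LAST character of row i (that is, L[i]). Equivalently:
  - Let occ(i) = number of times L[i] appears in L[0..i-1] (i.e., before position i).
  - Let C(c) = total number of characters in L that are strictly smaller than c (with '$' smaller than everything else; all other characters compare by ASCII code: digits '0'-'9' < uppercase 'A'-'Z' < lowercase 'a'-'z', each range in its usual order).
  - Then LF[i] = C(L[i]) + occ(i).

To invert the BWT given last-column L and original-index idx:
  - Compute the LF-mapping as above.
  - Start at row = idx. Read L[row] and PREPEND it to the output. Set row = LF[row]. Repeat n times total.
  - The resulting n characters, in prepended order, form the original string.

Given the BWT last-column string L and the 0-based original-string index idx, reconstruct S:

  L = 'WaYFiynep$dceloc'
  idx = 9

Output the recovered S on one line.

LF mapping: 2 4 3 1 10 15 12 8 14 0 7 5 9 11 13 6
Walk LF starting at row 9, prepending L[row]:
  step 1: row=9, L[9]='$', prepend. Next row=LF[9]=0
  step 2: row=0, L[0]='W', prepend. Next row=LF[0]=2
  step 3: row=2, L[2]='Y', prepend. Next row=LF[2]=3
  step 4: row=3, L[3]='F', prepend. Next row=LF[3]=1
  step 5: row=1, L[1]='a', prepend. Next row=LF[1]=4
  step 6: row=4, L[4]='i', prepend. Next row=LF[4]=10
  step 7: row=10, L[10]='d', prepend. Next row=LF[10]=7
  step 8: row=7, L[7]='e', prepend. Next row=LF[7]=8
  step 9: row=8, L[8]='p', prepend. Next row=LF[8]=14
  step 10: row=14, L[14]='o', prepend. Next row=LF[14]=13
  step 11: row=13, L[13]='l', prepend. Next row=LF[13]=11
  step 12: row=11, L[11]='c', prepend. Next row=LF[11]=5
  step 13: row=5, L[5]='y', prepend. Next row=LF[5]=15
  step 14: row=15, L[15]='c', prepend. Next row=LF[15]=6
  step 15: row=6, L[6]='n', prepend. Next row=LF[6]=12
  step 16: row=12, L[12]='e', prepend. Next row=LF[12]=9
Reversed output: encyclopediaFYW$

Answer: encyclopediaFYW$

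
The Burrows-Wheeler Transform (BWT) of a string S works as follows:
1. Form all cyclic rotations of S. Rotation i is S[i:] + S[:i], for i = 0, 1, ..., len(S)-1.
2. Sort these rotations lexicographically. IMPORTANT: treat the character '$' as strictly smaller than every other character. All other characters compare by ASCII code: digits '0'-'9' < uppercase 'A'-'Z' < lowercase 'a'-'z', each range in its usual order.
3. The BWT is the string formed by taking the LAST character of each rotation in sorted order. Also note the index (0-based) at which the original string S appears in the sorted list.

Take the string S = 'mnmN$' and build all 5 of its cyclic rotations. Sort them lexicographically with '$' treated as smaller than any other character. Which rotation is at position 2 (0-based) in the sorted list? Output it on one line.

All 5 rotations (rotation i = S[i:]+S[:i]):
  rot[0] = mnmN$
  rot[1] = nmN$m
  rot[2] = mN$mn
  rot[3] = N$mnm
  rot[4] = $mnmN
Sorted (with $ < everything):
  sorted[0] = $mnmN
  sorted[1] = N$mnm
  sorted[2] = mN$mn
  sorted[3] = mnmN$
  sorted[4] = nmN$m
sorted[2] = mN$mn

Answer: mN$mn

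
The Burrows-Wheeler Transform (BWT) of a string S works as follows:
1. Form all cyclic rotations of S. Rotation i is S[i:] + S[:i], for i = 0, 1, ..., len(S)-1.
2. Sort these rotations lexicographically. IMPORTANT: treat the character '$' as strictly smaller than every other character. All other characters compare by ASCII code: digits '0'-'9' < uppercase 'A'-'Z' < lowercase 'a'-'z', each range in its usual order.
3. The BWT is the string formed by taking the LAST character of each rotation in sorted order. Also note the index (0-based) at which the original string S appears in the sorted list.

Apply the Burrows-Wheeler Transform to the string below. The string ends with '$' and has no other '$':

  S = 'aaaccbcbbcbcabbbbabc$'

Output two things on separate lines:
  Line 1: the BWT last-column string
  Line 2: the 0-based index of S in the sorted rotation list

All 21 rotations (rotation i = S[i:]+S[:i]):
  rot[0] = aaaccbcbbcbcabbbbabc$
  rot[1] = aaccbcbbcbcabbbbabc$a
  rot[2] = accbcbbcbcabbbbabc$aa
  rot[3] = ccbcbbcbcabbbbabc$aaa
  rot[4] = cbcbbcbcabbbbabc$aaac
  rot[5] = bcbbcbcabbbbabc$aaacc
  rot[6] = cbbcbcabbbbabc$aaaccb
  rot[7] = bbcbcabbbbabc$aaaccbc
  rot[8] = bcbcabbbbabc$aaaccbcb
  rot[9] = cbcabbbbabc$aaaccbcbb
  rot[10] = bcabbbbabc$aaaccbcbbc
  rot[11] = cabbbbabc$aaaccbcbbcb
  rot[12] = abbbbabc$aaaccbcbbcbc
  rot[13] = bbbbabc$aaaccbcbbcbca
  rot[14] = bbbabc$aaaccbcbbcbcab
  rot[15] = bbabc$aaaccbcbbcbcabb
  rot[16] = babc$aaaccbcbbcbcabbb
  rot[17] = abc$aaaccbcbbcbcabbbb
  rot[18] = bc$aaaccbcbbcbcabbbba
  rot[19] = c$aaaccbcbbcbcabbbbab
  rot[20] = $aaaccbcbbcbcabbbbabc
Sorted (with $ < everything):
  sorted[0] = $aaaccbcbbcbcabbbbabc  (last char: 'c')
  sorted[1] = aaaccbcbbcbcabbbbabc$  (last char: '$')
  sorted[2] = aaccbcbbcbcabbbbabc$a  (last char: 'a')
  sorted[3] = abbbbabc$aaaccbcbbcbc  (last char: 'c')
  sorted[4] = abc$aaaccbcbbcbcabbbb  (last char: 'b')
  sorted[5] = accbcbbcbcabbbbabc$aa  (last char: 'a')
  sorted[6] = babc$aaaccbcbbcbcabbb  (last char: 'b')
  sorted[7] = bbabc$aaaccbcbbcbcabb  (last char: 'b')
  sorted[8] = bbbabc$aaaccbcbbcbcab  (last char: 'b')
  sorted[9] = bbbbabc$aaaccbcbbcbca  (last char: 'a')
  sorted[10] = bbcbcabbbbabc$aaaccbc  (last char: 'c')
  sorted[11] = bc$aaaccbcbbcbcabbbba  (last char: 'a')
  sorted[12] = bcabbbbabc$aaaccbcbbc  (last char: 'c')
  sorted[13] = bcbbcbcabbbbabc$aaacc  (last char: 'c')
  sorted[14] = bcbcabbbbabc$aaaccbcb  (last char: 'b')
  sorted[15] = c$aaaccbcbbcbcabbbbab  (last char: 'b')
  sorted[16] = cabbbbabc$aaaccbcbbcb  (last char: 'b')
  sorted[17] = cbbcbcabbbbabc$aaaccb  (last char: 'b')
  sorted[18] = cbcabbbbabc$aaaccbcbb  (last char: 'b')
  sorted[19] = cbcbbcbcabbbbabc$aaac  (last char: 'c')
  sorted[20] = ccbcbbcbcabbbbabc$aaa  (last char: 'a')
Last column: c$acbabbbacaccbbbbbca
Original string S is at sorted index 1

Answer: c$acbabbbacaccbbbbbca
1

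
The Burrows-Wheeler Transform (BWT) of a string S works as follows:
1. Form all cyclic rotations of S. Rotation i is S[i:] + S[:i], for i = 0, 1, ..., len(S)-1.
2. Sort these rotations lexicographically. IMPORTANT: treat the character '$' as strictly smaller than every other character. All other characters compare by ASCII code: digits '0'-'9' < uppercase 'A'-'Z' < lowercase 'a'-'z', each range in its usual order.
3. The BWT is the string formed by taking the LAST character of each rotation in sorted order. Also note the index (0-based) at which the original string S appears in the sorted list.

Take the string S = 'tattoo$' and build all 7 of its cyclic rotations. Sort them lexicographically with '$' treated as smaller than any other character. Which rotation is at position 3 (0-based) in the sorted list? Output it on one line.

All 7 rotations (rotation i = S[i:]+S[:i]):
  rot[0] = tattoo$
  rot[1] = attoo$t
  rot[2] = ttoo$ta
  rot[3] = too$tat
  rot[4] = oo$tatt
  rot[5] = o$tatto
  rot[6] = $tattoo
Sorted (with $ < everything):
  sorted[0] = $tattoo
  sorted[1] = attoo$t
  sorted[2] = o$tatto
  sorted[3] = oo$tatt
  sorted[4] = tattoo$
  sorted[5] = too$tat
  sorted[6] = ttoo$ta
sorted[3] = oo$tatt

Answer: oo$tatt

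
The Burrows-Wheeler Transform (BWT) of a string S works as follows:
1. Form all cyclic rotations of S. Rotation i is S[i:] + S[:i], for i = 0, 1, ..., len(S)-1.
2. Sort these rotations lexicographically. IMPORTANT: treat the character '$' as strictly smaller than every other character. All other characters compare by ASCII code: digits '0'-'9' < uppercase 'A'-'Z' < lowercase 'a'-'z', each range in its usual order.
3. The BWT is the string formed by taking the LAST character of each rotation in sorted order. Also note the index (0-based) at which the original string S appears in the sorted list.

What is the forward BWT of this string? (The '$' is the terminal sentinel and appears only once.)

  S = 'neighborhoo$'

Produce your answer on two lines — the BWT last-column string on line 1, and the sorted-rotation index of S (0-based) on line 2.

All 12 rotations (rotation i = S[i:]+S[:i]):
  rot[0] = neighborhoo$
  rot[1] = eighborhoo$n
  rot[2] = ighborhoo$ne
  rot[3] = ghborhoo$nei
  rot[4] = hborhoo$neig
  rot[5] = borhoo$neigh
  rot[6] = orhoo$neighb
  rot[7] = rhoo$neighbo
  rot[8] = hoo$neighbor
  rot[9] = oo$neighborh
  rot[10] = o$neighborho
  rot[11] = $neighborhoo
Sorted (with $ < everything):
  sorted[0] = $neighborhoo  (last char: 'o')
  sorted[1] = borhoo$neigh  (last char: 'h')
  sorted[2] = eighborhoo$n  (last char: 'n')
  sorted[3] = ghborhoo$nei  (last char: 'i')
  sorted[4] = hborhoo$neig  (last char: 'g')
  sorted[5] = hoo$neighbor  (last char: 'r')
  sorted[6] = ighborhoo$ne  (last char: 'e')
  sorted[7] = neighborhoo$  (last char: '$')
  sorted[8] = o$neighborho  (last char: 'o')
  sorted[9] = oo$neighborh  (last char: 'h')
  sorted[10] = orhoo$neighb  (last char: 'b')
  sorted[11] = rhoo$neighbo  (last char: 'o')
Last column: ohnigre$ohbo
Original string S is at sorted index 7

Answer: ohnigre$ohbo
7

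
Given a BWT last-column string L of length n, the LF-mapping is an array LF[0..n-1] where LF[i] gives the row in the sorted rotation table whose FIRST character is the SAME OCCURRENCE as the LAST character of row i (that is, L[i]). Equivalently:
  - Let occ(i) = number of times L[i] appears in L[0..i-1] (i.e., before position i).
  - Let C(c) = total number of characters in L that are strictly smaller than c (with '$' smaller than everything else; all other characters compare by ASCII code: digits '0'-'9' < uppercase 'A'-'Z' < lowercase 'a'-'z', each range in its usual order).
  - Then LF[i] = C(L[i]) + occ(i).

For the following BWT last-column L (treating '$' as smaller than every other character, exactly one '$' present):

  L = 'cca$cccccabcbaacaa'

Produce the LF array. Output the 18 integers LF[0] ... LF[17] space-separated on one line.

Char counts: '$':1, 'a':6, 'b':2, 'c':9
C (first-col start): C('$')=0, C('a')=1, C('b')=7, C('c')=9
L[0]='c': occ=0, LF[0]=C('c')+0=9+0=9
L[1]='c': occ=1, LF[1]=C('c')+1=9+1=10
L[2]='a': occ=0, LF[2]=C('a')+0=1+0=1
L[3]='$': occ=0, LF[3]=C('$')+0=0+0=0
L[4]='c': occ=2, LF[4]=C('c')+2=9+2=11
L[5]='c': occ=3, LF[5]=C('c')+3=9+3=12
L[6]='c': occ=4, LF[6]=C('c')+4=9+4=13
L[7]='c': occ=5, LF[7]=C('c')+5=9+5=14
L[8]='c': occ=6, LF[8]=C('c')+6=9+6=15
L[9]='a': occ=1, LF[9]=C('a')+1=1+1=2
L[10]='b': occ=0, LF[10]=C('b')+0=7+0=7
L[11]='c': occ=7, LF[11]=C('c')+7=9+7=16
L[12]='b': occ=1, LF[12]=C('b')+1=7+1=8
L[13]='a': occ=2, LF[13]=C('a')+2=1+2=3
L[14]='a': occ=3, LF[14]=C('a')+3=1+3=4
L[15]='c': occ=8, LF[15]=C('c')+8=9+8=17
L[16]='a': occ=4, LF[16]=C('a')+4=1+4=5
L[17]='a': occ=5, LF[17]=C('a')+5=1+5=6

Answer: 9 10 1 0 11 12 13 14 15 2 7 16 8 3 4 17 5 6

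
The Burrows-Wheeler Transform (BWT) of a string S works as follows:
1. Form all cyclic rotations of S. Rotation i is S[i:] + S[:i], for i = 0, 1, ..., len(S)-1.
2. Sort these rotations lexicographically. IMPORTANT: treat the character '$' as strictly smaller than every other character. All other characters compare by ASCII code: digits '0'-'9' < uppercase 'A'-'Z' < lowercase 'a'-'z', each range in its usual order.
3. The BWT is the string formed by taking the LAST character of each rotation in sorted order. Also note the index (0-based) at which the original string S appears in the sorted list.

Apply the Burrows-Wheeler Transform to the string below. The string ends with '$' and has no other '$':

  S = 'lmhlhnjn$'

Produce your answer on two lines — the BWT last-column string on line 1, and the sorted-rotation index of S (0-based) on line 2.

Answer: nmlnh$ljh
5

Derivation:
All 9 rotations (rotation i = S[i:]+S[:i]):
  rot[0] = lmhlhnjn$
  rot[1] = mhlhnjn$l
  rot[2] = hlhnjn$lm
  rot[3] = lhnjn$lmh
  rot[4] = hnjn$lmhl
  rot[5] = njn$lmhlh
  rot[6] = jn$lmhlhn
  rot[7] = n$lmhlhnj
  rot[8] = $lmhlhnjn
Sorted (with $ < everything):
  sorted[0] = $lmhlhnjn  (last char: 'n')
  sorted[1] = hlhnjn$lm  (last char: 'm')
  sorted[2] = hnjn$lmhl  (last char: 'l')
  sorted[3] = jn$lmhlhn  (last char: 'n')
  sorted[4] = lhnjn$lmh  (last char: 'h')
  sorted[5] = lmhlhnjn$  (last char: '$')
  sorted[6] = mhlhnjn$l  (last char: 'l')
  sorted[7] = n$lmhlhnj  (last char: 'j')
  sorted[8] = njn$lmhlh  (last char: 'h')
Last column: nmlnh$ljh
Original string S is at sorted index 5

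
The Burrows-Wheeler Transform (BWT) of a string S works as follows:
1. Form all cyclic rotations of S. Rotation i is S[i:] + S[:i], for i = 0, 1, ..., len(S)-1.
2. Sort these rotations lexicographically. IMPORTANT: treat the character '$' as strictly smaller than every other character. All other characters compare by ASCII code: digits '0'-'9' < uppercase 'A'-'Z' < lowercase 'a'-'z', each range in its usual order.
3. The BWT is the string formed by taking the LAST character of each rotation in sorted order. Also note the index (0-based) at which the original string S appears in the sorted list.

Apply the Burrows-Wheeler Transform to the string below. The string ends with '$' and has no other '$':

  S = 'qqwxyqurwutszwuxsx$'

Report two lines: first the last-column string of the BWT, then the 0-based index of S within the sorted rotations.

Answer: x$yquxtuqwwrzqsuwxs
1

Derivation:
All 19 rotations (rotation i = S[i:]+S[:i]):
  rot[0] = qqwxyqurwutszwuxsx$
  rot[1] = qwxyqurwutszwuxsx$q
  rot[2] = wxyqurwutszwuxsx$qq
  rot[3] = xyqurwutszwuxsx$qqw
  rot[4] = yqurwutszwuxsx$qqwx
  rot[5] = qurwutszwuxsx$qqwxy
  rot[6] = urwutszwuxsx$qqwxyq
  rot[7] = rwutszwuxsx$qqwxyqu
  rot[8] = wutszwuxsx$qqwxyqur
  rot[9] = utszwuxsx$qqwxyqurw
  rot[10] = tszwuxsx$qqwxyqurwu
  rot[11] = szwuxsx$qqwxyqurwut
  rot[12] = zwuxsx$qqwxyqurwuts
  rot[13] = wuxsx$qqwxyqurwutsz
  rot[14] = uxsx$qqwxyqurwutszw
  rot[15] = xsx$qqwxyqurwutszwu
  rot[16] = sx$qqwxyqurwutszwux
  rot[17] = x$qqwxyqurwutszwuxs
  rot[18] = $qqwxyqurwutszwuxsx
Sorted (with $ < everything):
  sorted[0] = $qqwxyqurwutszwuxsx  (last char: 'x')
  sorted[1] = qqwxyqurwutszwuxsx$  (last char: '$')
  sorted[2] = qurwutszwuxsx$qqwxy  (last char: 'y')
  sorted[3] = qwxyqurwutszwuxsx$q  (last char: 'q')
  sorted[4] = rwutszwuxsx$qqwxyqu  (last char: 'u')
  sorted[5] = sx$qqwxyqurwutszwux  (last char: 'x')
  sorted[6] = szwuxsx$qqwxyqurwut  (last char: 't')
  sorted[7] = tszwuxsx$qqwxyqurwu  (last char: 'u')
  sorted[8] = urwutszwuxsx$qqwxyq  (last char: 'q')
  sorted[9] = utszwuxsx$qqwxyqurw  (last char: 'w')
  sorted[10] = uxsx$qqwxyqurwutszw  (last char: 'w')
  sorted[11] = wutszwuxsx$qqwxyqur  (last char: 'r')
  sorted[12] = wuxsx$qqwxyqurwutsz  (last char: 'z')
  sorted[13] = wxyqurwutszwuxsx$qq  (last char: 'q')
  sorted[14] = x$qqwxyqurwutszwuxs  (last char: 's')
  sorted[15] = xsx$qqwxyqurwutszwu  (last char: 'u')
  sorted[16] = xyqurwutszwuxsx$qqw  (last char: 'w')
  sorted[17] = yqurwutszwuxsx$qqwx  (last char: 'x')
  sorted[18] = zwuxsx$qqwxyqurwuts  (last char: 's')
Last column: x$yquxtuqwwrzqsuwxs
Original string S is at sorted index 1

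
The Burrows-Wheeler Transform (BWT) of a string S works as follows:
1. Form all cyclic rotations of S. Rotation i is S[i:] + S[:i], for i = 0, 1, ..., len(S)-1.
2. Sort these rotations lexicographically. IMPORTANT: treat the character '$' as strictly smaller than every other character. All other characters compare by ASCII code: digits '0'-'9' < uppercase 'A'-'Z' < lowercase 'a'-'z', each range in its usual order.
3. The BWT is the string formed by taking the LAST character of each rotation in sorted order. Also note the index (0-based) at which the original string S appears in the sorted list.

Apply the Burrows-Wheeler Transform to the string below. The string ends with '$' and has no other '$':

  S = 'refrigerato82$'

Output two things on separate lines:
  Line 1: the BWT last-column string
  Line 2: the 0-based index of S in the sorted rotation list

Answer: 28orrgeirte$fa
11

Derivation:
All 14 rotations (rotation i = S[i:]+S[:i]):
  rot[0] = refrigerato82$
  rot[1] = efrigerato82$r
  rot[2] = frigerato82$re
  rot[3] = rigerato82$ref
  rot[4] = igerato82$refr
  rot[5] = gerato82$refri
  rot[6] = erato82$refrig
  rot[7] = rato82$refrige
  rot[8] = ato82$refriger
  rot[9] = to82$refrigera
  rot[10] = o82$refrigerat
  rot[11] = 82$refrigerato
  rot[12] = 2$refrigerato8
  rot[13] = $refrigerato82
Sorted (with $ < everything):
  sorted[0] = $refrigerato82  (last char: '2')
  sorted[1] = 2$refrigerato8  (last char: '8')
  sorted[2] = 82$refrigerato  (last char: 'o')
  sorted[3] = ato82$refriger  (last char: 'r')
  sorted[4] = efrigerato82$r  (last char: 'r')
  sorted[5] = erato82$refrig  (last char: 'g')
  sorted[6] = frigerato82$re  (last char: 'e')
  sorted[7] = gerato82$refri  (last char: 'i')
  sorted[8] = igerato82$refr  (last char: 'r')
  sorted[9] = o82$refrigerat  (last char: 't')
  sorted[10] = rato82$refrige  (last char: 'e')
  sorted[11] = refrigerato82$  (last char: '$')
  sorted[12] = rigerato82$ref  (last char: 'f')
  sorted[13] = to82$refrigera  (last char: 'a')
Last column: 28orrgeirte$fa
Original string S is at sorted index 11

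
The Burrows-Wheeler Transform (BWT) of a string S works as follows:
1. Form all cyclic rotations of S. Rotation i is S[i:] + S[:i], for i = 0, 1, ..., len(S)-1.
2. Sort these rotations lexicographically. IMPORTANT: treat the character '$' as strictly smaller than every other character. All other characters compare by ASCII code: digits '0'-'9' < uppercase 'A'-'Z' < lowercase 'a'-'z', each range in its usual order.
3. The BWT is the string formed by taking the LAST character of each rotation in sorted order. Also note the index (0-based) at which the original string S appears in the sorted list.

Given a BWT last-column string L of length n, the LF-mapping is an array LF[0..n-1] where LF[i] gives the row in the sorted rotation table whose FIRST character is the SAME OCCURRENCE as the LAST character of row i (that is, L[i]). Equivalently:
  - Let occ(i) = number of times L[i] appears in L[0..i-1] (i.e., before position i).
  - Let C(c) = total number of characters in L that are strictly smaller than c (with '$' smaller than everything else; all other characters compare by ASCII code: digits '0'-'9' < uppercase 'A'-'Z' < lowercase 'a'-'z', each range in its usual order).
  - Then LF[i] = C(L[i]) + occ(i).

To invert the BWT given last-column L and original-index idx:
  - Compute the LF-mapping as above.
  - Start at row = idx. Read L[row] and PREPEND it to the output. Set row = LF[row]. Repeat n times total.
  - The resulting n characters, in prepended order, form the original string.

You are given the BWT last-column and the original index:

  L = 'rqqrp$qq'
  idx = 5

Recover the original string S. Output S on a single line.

Answer: qrqqpqr$

Derivation:
LF mapping: 6 2 3 7 1 0 4 5
Walk LF starting at row 5, prepending L[row]:
  step 1: row=5, L[5]='$', prepend. Next row=LF[5]=0
  step 2: row=0, L[0]='r', prepend. Next row=LF[0]=6
  step 3: row=6, L[6]='q', prepend. Next row=LF[6]=4
  step 4: row=4, L[4]='p', prepend. Next row=LF[4]=1
  step 5: row=1, L[1]='q', prepend. Next row=LF[1]=2
  step 6: row=2, L[2]='q', prepend. Next row=LF[2]=3
  step 7: row=3, L[3]='r', prepend. Next row=LF[3]=7
  step 8: row=7, L[7]='q', prepend. Next row=LF[7]=5
Reversed output: qrqqpqr$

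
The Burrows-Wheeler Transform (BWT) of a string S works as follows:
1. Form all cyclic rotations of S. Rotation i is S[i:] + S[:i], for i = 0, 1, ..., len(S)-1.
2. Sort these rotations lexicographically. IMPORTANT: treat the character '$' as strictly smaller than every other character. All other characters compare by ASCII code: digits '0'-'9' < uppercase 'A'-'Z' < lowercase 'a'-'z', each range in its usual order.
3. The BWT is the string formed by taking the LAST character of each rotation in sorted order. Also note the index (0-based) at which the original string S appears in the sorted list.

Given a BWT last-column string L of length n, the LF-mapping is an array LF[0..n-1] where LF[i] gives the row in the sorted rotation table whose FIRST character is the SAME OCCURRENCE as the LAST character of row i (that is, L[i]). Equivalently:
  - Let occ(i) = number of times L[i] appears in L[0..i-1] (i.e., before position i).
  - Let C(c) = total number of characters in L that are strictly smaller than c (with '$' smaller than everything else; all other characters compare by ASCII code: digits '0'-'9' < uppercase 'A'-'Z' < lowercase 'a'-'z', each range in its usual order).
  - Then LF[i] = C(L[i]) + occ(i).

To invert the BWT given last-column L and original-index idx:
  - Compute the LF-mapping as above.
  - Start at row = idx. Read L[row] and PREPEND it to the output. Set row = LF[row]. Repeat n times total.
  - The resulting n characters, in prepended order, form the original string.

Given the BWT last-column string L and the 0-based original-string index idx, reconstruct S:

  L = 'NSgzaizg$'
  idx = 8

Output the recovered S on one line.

LF mapping: 1 2 4 7 3 6 8 5 0
Walk LF starting at row 8, prepending L[row]:
  step 1: row=8, L[8]='$', prepend. Next row=LF[8]=0
  step 2: row=0, L[0]='N', prepend. Next row=LF[0]=1
  step 3: row=1, L[1]='S', prepend. Next row=LF[1]=2
  step 4: row=2, L[2]='g', prepend. Next row=LF[2]=4
  step 5: row=4, L[4]='a', prepend. Next row=LF[4]=3
  step 6: row=3, L[3]='z', prepend. Next row=LF[3]=7
  step 7: row=7, L[7]='g', prepend. Next row=LF[7]=5
  step 8: row=5, L[5]='i', prepend. Next row=LF[5]=6
  step 9: row=6, L[6]='z', prepend. Next row=LF[6]=8
Reversed output: zigzagSN$

Answer: zigzagSN$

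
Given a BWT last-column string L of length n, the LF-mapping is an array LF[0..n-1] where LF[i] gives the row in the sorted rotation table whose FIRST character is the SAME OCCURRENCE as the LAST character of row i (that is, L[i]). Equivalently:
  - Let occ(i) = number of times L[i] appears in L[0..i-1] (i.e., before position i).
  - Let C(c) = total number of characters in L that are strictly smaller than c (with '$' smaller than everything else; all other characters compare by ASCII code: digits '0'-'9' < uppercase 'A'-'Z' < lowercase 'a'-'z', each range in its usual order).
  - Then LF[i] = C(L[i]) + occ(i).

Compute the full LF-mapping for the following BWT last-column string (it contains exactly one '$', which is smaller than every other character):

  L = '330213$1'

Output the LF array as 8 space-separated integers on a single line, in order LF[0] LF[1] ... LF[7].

Char counts: '$':1, '0':1, '1':2, '2':1, '3':3
C (first-col start): C('$')=0, C('0')=1, C('1')=2, C('2')=4, C('3')=5
L[0]='3': occ=0, LF[0]=C('3')+0=5+0=5
L[1]='3': occ=1, LF[1]=C('3')+1=5+1=6
L[2]='0': occ=0, LF[2]=C('0')+0=1+0=1
L[3]='2': occ=0, LF[3]=C('2')+0=4+0=4
L[4]='1': occ=0, LF[4]=C('1')+0=2+0=2
L[5]='3': occ=2, LF[5]=C('3')+2=5+2=7
L[6]='$': occ=0, LF[6]=C('$')+0=0+0=0
L[7]='1': occ=1, LF[7]=C('1')+1=2+1=3

Answer: 5 6 1 4 2 7 0 3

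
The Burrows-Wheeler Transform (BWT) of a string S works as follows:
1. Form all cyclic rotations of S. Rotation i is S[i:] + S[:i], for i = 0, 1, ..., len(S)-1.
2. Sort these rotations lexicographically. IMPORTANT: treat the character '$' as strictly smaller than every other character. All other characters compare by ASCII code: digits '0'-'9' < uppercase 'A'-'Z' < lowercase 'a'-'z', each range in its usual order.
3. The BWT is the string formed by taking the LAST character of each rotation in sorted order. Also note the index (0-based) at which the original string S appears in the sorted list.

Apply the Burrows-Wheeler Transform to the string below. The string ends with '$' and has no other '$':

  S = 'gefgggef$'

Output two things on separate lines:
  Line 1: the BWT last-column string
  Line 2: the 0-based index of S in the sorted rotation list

Answer: fggeeg$gf
6

Derivation:
All 9 rotations (rotation i = S[i:]+S[:i]):
  rot[0] = gefgggef$
  rot[1] = efgggef$g
  rot[2] = fgggef$ge
  rot[3] = gggef$gef
  rot[4] = ggef$gefg
  rot[5] = gef$gefgg
  rot[6] = ef$gefggg
  rot[7] = f$gefggge
  rot[8] = $gefgggef
Sorted (with $ < everything):
  sorted[0] = $gefgggef  (last char: 'f')
  sorted[1] = ef$gefggg  (last char: 'g')
  sorted[2] = efgggef$g  (last char: 'g')
  sorted[3] = f$gefggge  (last char: 'e')
  sorted[4] = fgggef$ge  (last char: 'e')
  sorted[5] = gef$gefgg  (last char: 'g')
  sorted[6] = gefgggef$  (last char: '$')
  sorted[7] = ggef$gefg  (last char: 'g')
  sorted[8] = gggef$gef  (last char: 'f')
Last column: fggeeg$gf
Original string S is at sorted index 6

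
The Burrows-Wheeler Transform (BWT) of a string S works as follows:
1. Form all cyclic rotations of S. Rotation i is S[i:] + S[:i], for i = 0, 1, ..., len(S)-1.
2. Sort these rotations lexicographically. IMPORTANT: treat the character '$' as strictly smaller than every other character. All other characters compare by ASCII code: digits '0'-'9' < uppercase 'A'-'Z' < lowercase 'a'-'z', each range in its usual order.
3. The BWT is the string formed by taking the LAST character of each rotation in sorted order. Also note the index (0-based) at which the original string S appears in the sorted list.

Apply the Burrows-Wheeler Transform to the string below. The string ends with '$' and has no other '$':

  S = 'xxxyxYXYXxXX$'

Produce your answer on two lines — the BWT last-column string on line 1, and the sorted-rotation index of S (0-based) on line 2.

Answer: XXxYYxXXy$xxx
9

Derivation:
All 13 rotations (rotation i = S[i:]+S[:i]):
  rot[0] = xxxyxYXYXxXX$
  rot[1] = xxyxYXYXxXX$x
  rot[2] = xyxYXYXxXX$xx
  rot[3] = yxYXYXxXX$xxx
  rot[4] = xYXYXxXX$xxxy
  rot[5] = YXYXxXX$xxxyx
  rot[6] = XYXxXX$xxxyxY
  rot[7] = YXxXX$xxxyxYX
  rot[8] = XxXX$xxxyxYXY
  rot[9] = xXX$xxxyxYXYX
  rot[10] = XX$xxxyxYXYXx
  rot[11] = X$xxxyxYXYXxX
  rot[12] = $xxxyxYXYXxXX
Sorted (with $ < everything):
  sorted[0] = $xxxyxYXYXxXX  (last char: 'X')
  sorted[1] = X$xxxyxYXYXxX  (last char: 'X')
  sorted[2] = XX$xxxyxYXYXx  (last char: 'x')
  sorted[3] = XYXxXX$xxxyxY  (last char: 'Y')
  sorted[4] = XxXX$xxxyxYXY  (last char: 'Y')
  sorted[5] = YXYXxXX$xxxyx  (last char: 'x')
  sorted[6] = YXxXX$xxxyxYX  (last char: 'X')
  sorted[7] = xXX$xxxyxYXYX  (last char: 'X')
  sorted[8] = xYXYXxXX$xxxy  (last char: 'y')
  sorted[9] = xxxyxYXYXxXX$  (last char: '$')
  sorted[10] = xxyxYXYXxXX$x  (last char: 'x')
  sorted[11] = xyxYXYXxXX$xx  (last char: 'x')
  sorted[12] = yxYXYXxXX$xxx  (last char: 'x')
Last column: XXxYYxXXy$xxx
Original string S is at sorted index 9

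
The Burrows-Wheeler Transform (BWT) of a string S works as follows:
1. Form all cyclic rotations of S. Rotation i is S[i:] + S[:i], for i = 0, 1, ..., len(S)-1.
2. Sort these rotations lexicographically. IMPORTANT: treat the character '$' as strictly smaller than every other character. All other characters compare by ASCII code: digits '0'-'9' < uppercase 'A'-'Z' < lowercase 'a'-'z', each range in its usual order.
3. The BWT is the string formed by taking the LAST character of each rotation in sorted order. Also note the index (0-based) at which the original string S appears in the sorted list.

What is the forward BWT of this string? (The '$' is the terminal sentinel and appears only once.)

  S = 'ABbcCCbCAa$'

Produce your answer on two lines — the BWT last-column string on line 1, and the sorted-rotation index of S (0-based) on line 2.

All 11 rotations (rotation i = S[i:]+S[:i]):
  rot[0] = ABbcCCbCAa$
  rot[1] = BbcCCbCAa$A
  rot[2] = bcCCbCAa$AB
  rot[3] = cCCbCAa$ABb
  rot[4] = CCbCAa$ABbc
  rot[5] = CbCAa$ABbcC
  rot[6] = bCAa$ABbcCC
  rot[7] = CAa$ABbcCCb
  rot[8] = Aa$ABbcCCbC
  rot[9] = a$ABbcCCbCA
  rot[10] = $ABbcCCbCAa
Sorted (with $ < everything):
  sorted[0] = $ABbcCCbCAa  (last char: 'a')
  sorted[1] = ABbcCCbCAa$  (last char: '$')
  sorted[2] = Aa$ABbcCCbC  (last char: 'C')
  sorted[3] = BbcCCbCAa$A  (last char: 'A')
  sorted[4] = CAa$ABbcCCb  (last char: 'b')
  sorted[5] = CCbCAa$ABbc  (last char: 'c')
  sorted[6] = CbCAa$ABbcC  (last char: 'C')
  sorted[7] = a$ABbcCCbCA  (last char: 'A')
  sorted[8] = bCAa$ABbcCC  (last char: 'C')
  sorted[9] = bcCCbCAa$AB  (last char: 'B')
  sorted[10] = cCCbCAa$ABb  (last char: 'b')
Last column: a$CAbcCACBb
Original string S is at sorted index 1

Answer: a$CAbcCACBb
1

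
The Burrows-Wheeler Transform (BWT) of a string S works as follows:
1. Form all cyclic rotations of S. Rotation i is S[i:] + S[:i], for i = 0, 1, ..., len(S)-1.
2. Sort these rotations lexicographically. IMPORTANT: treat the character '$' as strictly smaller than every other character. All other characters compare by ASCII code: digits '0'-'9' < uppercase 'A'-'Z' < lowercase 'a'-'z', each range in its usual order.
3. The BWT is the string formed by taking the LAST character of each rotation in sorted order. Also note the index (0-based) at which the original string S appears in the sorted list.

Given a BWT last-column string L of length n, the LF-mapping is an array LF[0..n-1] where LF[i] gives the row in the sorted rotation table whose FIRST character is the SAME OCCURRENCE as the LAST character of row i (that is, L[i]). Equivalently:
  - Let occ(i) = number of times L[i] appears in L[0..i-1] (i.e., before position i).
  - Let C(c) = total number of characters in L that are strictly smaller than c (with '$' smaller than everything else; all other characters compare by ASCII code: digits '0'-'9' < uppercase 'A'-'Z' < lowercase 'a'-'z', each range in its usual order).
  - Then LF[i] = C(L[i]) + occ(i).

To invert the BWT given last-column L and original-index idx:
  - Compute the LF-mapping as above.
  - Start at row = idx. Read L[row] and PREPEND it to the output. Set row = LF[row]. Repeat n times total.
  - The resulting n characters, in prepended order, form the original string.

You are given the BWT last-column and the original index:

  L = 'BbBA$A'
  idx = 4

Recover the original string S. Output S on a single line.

LF mapping: 3 5 4 1 0 2
Walk LF starting at row 4, prepending L[row]:
  step 1: row=4, L[4]='$', prepend. Next row=LF[4]=0
  step 2: row=0, L[0]='B', prepend. Next row=LF[0]=3
  step 3: row=3, L[3]='A', prepend. Next row=LF[3]=1
  step 4: row=1, L[1]='b', prepend. Next row=LF[1]=5
  step 5: row=5, L[5]='A', prepend. Next row=LF[5]=2
  step 6: row=2, L[2]='B', prepend. Next row=LF[2]=4
Reversed output: BAbAB$

Answer: BAbAB$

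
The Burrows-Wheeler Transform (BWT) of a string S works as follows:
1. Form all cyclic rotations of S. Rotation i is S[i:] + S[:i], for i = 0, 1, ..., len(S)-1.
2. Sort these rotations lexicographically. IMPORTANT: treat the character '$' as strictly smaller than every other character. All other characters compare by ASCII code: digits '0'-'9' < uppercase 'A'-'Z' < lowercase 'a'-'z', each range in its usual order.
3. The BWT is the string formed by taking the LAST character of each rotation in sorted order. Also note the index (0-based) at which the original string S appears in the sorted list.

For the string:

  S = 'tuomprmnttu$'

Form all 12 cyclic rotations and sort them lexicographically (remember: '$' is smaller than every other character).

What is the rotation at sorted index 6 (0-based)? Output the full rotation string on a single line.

Answer: rmnttu$tuomp

Derivation:
All 12 rotations (rotation i = S[i:]+S[:i]):
  rot[0] = tuomprmnttu$
  rot[1] = uomprmnttu$t
  rot[2] = omprmnttu$tu
  rot[3] = mprmnttu$tuo
  rot[4] = prmnttu$tuom
  rot[5] = rmnttu$tuomp
  rot[6] = mnttu$tuompr
  rot[7] = nttu$tuomprm
  rot[8] = ttu$tuomprmn
  rot[9] = tu$tuomprmnt
  rot[10] = u$tuomprmntt
  rot[11] = $tuomprmnttu
Sorted (with $ < everything):
  sorted[0] = $tuomprmnttu
  sorted[1] = mnttu$tuompr
  sorted[2] = mprmnttu$tuo
  sorted[3] = nttu$tuomprm
  sorted[4] = omprmnttu$tu
  sorted[5] = prmnttu$tuom
  sorted[6] = rmnttu$tuomp
  sorted[7] = ttu$tuomprmn
  sorted[8] = tu$tuomprmnt
  sorted[9] = tuomprmnttu$
  sorted[10] = u$tuomprmntt
  sorted[11] = uomprmnttu$t
sorted[6] = rmnttu$tuomp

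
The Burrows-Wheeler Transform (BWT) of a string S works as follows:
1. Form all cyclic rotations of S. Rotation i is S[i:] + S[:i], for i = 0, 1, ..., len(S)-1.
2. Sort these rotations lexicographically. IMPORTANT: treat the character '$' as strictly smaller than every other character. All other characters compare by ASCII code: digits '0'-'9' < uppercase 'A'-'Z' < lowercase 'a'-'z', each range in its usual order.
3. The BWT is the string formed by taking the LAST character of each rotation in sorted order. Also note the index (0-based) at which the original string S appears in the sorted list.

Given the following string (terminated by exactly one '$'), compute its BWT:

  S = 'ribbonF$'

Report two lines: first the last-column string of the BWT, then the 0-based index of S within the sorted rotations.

Answer: Fnibrob$
7

Derivation:
All 8 rotations (rotation i = S[i:]+S[:i]):
  rot[0] = ribbonF$
  rot[1] = ibbonF$r
  rot[2] = bbonF$ri
  rot[3] = bonF$rib
  rot[4] = onF$ribb
  rot[5] = nF$ribbo
  rot[6] = F$ribbon
  rot[7] = $ribbonF
Sorted (with $ < everything):
  sorted[0] = $ribbonF  (last char: 'F')
  sorted[1] = F$ribbon  (last char: 'n')
  sorted[2] = bbonF$ri  (last char: 'i')
  sorted[3] = bonF$rib  (last char: 'b')
  sorted[4] = ibbonF$r  (last char: 'r')
  sorted[5] = nF$ribbo  (last char: 'o')
  sorted[6] = onF$ribb  (last char: 'b')
  sorted[7] = ribbonF$  (last char: '$')
Last column: Fnibrob$
Original string S is at sorted index 7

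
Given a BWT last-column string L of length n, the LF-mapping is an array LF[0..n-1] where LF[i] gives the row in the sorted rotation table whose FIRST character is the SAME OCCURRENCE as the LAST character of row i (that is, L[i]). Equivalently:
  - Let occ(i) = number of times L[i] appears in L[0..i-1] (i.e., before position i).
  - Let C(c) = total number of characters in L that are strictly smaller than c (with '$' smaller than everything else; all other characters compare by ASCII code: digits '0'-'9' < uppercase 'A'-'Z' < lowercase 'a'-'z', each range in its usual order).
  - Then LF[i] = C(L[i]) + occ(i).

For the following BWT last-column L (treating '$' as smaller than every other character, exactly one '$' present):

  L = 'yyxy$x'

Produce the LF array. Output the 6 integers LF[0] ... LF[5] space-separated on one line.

Char counts: '$':1, 'x':2, 'y':3
C (first-col start): C('$')=0, C('x')=1, C('y')=3
L[0]='y': occ=0, LF[0]=C('y')+0=3+0=3
L[1]='y': occ=1, LF[1]=C('y')+1=3+1=4
L[2]='x': occ=0, LF[2]=C('x')+0=1+0=1
L[3]='y': occ=2, LF[3]=C('y')+2=3+2=5
L[4]='$': occ=0, LF[4]=C('$')+0=0+0=0
L[5]='x': occ=1, LF[5]=C('x')+1=1+1=2

Answer: 3 4 1 5 0 2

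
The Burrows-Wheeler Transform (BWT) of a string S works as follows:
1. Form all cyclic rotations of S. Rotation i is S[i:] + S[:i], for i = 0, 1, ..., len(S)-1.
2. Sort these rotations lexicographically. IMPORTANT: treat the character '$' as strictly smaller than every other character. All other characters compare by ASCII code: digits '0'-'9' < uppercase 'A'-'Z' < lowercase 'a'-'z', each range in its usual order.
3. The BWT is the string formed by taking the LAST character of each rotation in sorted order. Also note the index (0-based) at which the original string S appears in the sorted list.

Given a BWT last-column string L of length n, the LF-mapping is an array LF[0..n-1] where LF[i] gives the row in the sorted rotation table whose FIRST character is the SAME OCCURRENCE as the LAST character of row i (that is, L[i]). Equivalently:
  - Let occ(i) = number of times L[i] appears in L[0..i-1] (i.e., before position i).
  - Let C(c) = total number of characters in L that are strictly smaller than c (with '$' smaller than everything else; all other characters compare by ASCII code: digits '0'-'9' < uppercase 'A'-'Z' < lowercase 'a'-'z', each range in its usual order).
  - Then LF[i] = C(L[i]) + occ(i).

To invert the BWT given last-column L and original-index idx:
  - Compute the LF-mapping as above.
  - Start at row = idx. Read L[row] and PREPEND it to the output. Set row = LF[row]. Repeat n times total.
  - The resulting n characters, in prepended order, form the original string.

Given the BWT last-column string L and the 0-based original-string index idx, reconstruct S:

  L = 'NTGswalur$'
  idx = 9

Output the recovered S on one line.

LF mapping: 2 3 1 7 9 4 5 8 6 0
Walk LF starting at row 9, prepending L[row]:
  step 1: row=9, L[9]='$', prepend. Next row=LF[9]=0
  step 2: row=0, L[0]='N', prepend. Next row=LF[0]=2
  step 3: row=2, L[2]='G', prepend. Next row=LF[2]=1
  step 4: row=1, L[1]='T', prepend. Next row=LF[1]=3
  step 5: row=3, L[3]='s', prepend. Next row=LF[3]=7
  step 6: row=7, L[7]='u', prepend. Next row=LF[7]=8
  step 7: row=8, L[8]='r', prepend. Next row=LF[8]=6
  step 8: row=6, L[6]='l', prepend. Next row=LF[6]=5
  step 9: row=5, L[5]='a', prepend. Next row=LF[5]=4
  step 10: row=4, L[4]='w', prepend. Next row=LF[4]=9
Reversed output: walrusTGN$

Answer: walrusTGN$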